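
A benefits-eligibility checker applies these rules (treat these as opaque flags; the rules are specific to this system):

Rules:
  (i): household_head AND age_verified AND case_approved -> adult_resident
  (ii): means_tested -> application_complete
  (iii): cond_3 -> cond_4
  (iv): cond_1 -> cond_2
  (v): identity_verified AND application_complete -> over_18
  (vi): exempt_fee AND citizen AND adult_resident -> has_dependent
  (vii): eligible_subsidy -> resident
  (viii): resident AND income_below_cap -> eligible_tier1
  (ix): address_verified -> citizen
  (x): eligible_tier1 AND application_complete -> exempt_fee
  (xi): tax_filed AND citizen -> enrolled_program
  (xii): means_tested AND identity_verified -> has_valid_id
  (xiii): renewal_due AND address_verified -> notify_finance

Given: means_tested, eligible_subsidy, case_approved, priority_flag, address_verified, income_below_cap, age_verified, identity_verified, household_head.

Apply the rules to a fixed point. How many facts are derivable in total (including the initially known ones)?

Round 1: (i) [household_head AND age_verified AND case_approved -> adult_resident]; (ii) [means_tested -> application_complete]; (vii) [eligible_subsidy -> resident]; (ix) [address_verified -> citizen]; (xii) [means_tested AND identity_verified -> has_valid_id]. Adds adult_resident, application_complete, resident, citizen, has_valid_id.
Round 2: (v) [identity_verified AND application_complete -> over_18]; (viii) [resident AND income_below_cap -> eligible_tier1]. Adds over_18, eligible_tier1.
Round 3: (x) [eligible_tier1 AND application_complete -> exempt_fee]. Adds exempt_fee.
Round 4: (vi) [exempt_fee AND citizen AND adult_resident -> has_dependent]. Adds has_dependent.
Closure: {address_verified, adult_resident, age_verified, application_complete, case_approved, citizen, eligible_subsidy, eligible_tier1, exempt_fee, has_dependent, has_valid_id, household_head, identity_verified, income_below_cap, means_tested, over_18, priority_flag, resident} — 18 facts.

18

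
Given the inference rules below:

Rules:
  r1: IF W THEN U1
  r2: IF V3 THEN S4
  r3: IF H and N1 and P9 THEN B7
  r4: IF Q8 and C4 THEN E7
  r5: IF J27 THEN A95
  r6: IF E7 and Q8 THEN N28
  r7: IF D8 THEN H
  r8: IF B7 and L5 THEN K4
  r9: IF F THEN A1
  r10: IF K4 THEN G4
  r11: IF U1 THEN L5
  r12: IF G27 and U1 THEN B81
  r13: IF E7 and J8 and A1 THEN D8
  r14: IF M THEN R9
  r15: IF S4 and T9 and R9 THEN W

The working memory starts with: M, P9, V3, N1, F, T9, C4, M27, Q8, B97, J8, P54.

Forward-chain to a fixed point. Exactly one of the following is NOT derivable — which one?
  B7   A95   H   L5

Round 1: r2 [IF V3 THEN S4]; r4 [IF Q8 and C4 THEN E7]; r9 [IF F THEN A1]; r14 [IF M THEN R9]. New: S4, E7, A1, R9.
Round 2: r6 [IF E7 and Q8 THEN N28]; r13 [IF E7 and J8 and A1 THEN D8]; r15 [IF S4 and T9 and R9 THEN W]. New: N28, D8, W.
Round 3: r1 [IF W THEN U1]; r7 [IF D8 THEN H]. New: U1, H.
Round 4: r3 [IF H and N1 and P9 THEN B7]; r11 [IF U1 THEN L5]. New: B7, L5.
Round 5: r8 [IF B7 and L5 THEN K4]. New: K4.
Round 6: r10 [IF K4 THEN G4]. New: G4.
Derived: B7 (round 4), L5 (round 4), H (round 3). A95 never appears in any round.

A95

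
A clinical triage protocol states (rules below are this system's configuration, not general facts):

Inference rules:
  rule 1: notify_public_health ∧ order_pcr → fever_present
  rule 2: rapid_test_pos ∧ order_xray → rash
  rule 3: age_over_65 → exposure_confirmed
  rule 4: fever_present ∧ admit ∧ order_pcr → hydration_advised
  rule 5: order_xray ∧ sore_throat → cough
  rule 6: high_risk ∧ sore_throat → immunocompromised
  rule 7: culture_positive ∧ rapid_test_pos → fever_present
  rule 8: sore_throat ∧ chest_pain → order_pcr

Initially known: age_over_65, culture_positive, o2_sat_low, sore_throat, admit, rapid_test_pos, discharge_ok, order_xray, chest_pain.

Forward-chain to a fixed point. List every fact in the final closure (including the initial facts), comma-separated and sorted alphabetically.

admit, age_over_65, chest_pain, cough, culture_positive, discharge_ok, exposure_confirmed, fever_present, hydration_advised, o2_sat_low, order_pcr, order_xray, rapid_test_pos, rash, sore_throat

Round 1: rule 2 [rapid_test_pos ∧ order_xray → rash]; rule 3 [age_over_65 → exposure_confirmed]; rule 5 [order_xray ∧ sore_throat → cough]; rule 7 [culture_positive ∧ rapid_test_pos → fever_present]; rule 8 [sore_throat ∧ chest_pain → order_pcr]. New: rash, exposure_confirmed, cough, fever_present, order_pcr.
Round 2: rule 4 [fever_present ∧ admit ∧ order_pcr → hydration_advised]. New: hydration_advised.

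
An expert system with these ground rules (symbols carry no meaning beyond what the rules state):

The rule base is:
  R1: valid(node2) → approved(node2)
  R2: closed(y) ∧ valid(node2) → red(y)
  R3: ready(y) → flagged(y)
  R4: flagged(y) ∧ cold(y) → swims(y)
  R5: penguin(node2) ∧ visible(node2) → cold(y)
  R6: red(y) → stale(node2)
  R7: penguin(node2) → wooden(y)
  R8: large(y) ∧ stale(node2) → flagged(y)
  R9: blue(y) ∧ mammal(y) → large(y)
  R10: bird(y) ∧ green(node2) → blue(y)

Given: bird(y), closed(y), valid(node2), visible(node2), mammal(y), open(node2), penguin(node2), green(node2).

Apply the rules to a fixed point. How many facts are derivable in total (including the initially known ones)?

Round 1 — R1, R2, R5, R7, R10, derive approved(node2), red(y), cold(y), wooden(y), blue(y).
Round 2 — R6, R9, derive stale(node2), large(y).
Round 3 — R8, derive flagged(y).
Round 4 — R4, derive swims(y).
Closure: {approved(node2), bird(y), blue(y), closed(y), cold(y), flagged(y), green(node2), large(y), mammal(y), open(node2), penguin(node2), red(y), stale(node2), swims(y), valid(node2), visible(node2), wooden(y)} — 17 facts.

17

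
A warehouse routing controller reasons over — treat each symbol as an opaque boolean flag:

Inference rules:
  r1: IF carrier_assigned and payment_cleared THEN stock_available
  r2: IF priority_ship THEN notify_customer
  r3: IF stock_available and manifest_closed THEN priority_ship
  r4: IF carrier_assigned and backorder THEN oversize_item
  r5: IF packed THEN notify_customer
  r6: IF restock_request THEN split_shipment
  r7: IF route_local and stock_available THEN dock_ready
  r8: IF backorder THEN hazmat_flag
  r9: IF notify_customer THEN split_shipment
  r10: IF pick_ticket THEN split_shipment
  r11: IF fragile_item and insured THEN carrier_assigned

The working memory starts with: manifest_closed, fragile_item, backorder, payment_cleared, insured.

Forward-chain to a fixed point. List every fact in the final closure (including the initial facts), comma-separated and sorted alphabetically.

backorder, carrier_assigned, fragile_item, hazmat_flag, insured, manifest_closed, notify_customer, oversize_item, payment_cleared, priority_ship, split_shipment, stock_available

Round 1 fires r8, r11, giving hazmat_flag, carrier_assigned.
Round 2 fires r1, r4, giving stock_available, oversize_item.
Round 3 fires r3, giving priority_ship.
Round 4 fires r2, giving notify_customer.
Round 5 fires r9, giving split_shipment.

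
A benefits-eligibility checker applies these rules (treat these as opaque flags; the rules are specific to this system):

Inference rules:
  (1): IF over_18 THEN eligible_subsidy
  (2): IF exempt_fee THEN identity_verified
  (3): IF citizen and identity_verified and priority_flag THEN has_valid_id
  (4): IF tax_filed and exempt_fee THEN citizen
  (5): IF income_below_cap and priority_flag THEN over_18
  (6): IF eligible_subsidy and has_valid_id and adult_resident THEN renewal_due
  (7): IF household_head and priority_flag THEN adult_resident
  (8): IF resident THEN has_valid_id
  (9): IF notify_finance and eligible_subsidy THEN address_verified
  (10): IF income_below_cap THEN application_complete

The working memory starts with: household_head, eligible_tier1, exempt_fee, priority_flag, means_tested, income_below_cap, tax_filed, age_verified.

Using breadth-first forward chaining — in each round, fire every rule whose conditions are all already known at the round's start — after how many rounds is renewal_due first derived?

Round 1 fires (2), (4), (5), (7), (10), giving identity_verified, citizen, over_18, adult_resident, application_complete.
Round 2 fires (1), (3), giving eligible_subsidy, has_valid_id.
Round 3 fires (6), giving renewal_due.
renewal_due first appears in round 3.

3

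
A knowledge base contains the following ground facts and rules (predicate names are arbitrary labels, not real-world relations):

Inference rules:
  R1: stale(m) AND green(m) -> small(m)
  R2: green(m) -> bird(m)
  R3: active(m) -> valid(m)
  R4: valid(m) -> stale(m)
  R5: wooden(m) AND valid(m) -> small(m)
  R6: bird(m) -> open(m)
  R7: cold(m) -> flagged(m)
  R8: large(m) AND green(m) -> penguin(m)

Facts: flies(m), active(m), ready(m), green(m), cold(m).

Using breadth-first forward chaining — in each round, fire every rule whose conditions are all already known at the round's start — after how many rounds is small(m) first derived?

Round 1: R2 [green(m) -> bird(m)]; R3 [active(m) -> valid(m)]; R7 [cold(m) -> flagged(m)]. Adds bird(m), valid(m), flagged(m).
Round 2: R4 [valid(m) -> stale(m)]; R6 [bird(m) -> open(m)]. Adds stale(m), open(m).
Round 3: R1 [stale(m) AND green(m) -> small(m)]. Adds small(m).
small(m) first appears in round 3.

3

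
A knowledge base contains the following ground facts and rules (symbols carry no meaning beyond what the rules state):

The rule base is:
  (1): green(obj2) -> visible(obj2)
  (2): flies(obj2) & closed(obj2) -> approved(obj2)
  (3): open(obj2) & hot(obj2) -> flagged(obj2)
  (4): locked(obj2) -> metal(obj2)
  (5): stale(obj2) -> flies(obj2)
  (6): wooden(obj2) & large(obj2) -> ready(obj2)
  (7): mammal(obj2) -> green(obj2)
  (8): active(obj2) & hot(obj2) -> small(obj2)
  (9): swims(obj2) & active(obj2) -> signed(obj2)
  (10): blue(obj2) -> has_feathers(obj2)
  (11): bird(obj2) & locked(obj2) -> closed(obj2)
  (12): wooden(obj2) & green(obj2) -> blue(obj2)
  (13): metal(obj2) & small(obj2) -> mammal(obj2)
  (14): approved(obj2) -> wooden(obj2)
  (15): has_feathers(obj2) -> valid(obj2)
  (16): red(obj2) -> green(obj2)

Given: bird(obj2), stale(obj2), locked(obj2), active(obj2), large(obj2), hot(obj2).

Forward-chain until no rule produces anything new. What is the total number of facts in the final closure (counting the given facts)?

19

Round 1 — (4), (5), (8), (11), derive metal(obj2), flies(obj2), small(obj2), closed(obj2).
Round 2 — (2), (13), derive approved(obj2), mammal(obj2).
Round 3 — (7), (14), derive green(obj2), wooden(obj2).
Round 4 — (1), (6), (12), derive visible(obj2), ready(obj2), blue(obj2).
Round 5 — (10), derive has_feathers(obj2).
Round 6 — (15), derive valid(obj2).
Closure: {active(obj2), approved(obj2), bird(obj2), blue(obj2), closed(obj2), flies(obj2), green(obj2), has_feathers(obj2), hot(obj2), large(obj2), locked(obj2), mammal(obj2), metal(obj2), ready(obj2), small(obj2), stale(obj2), valid(obj2), visible(obj2), wooden(obj2)} — 19 facts.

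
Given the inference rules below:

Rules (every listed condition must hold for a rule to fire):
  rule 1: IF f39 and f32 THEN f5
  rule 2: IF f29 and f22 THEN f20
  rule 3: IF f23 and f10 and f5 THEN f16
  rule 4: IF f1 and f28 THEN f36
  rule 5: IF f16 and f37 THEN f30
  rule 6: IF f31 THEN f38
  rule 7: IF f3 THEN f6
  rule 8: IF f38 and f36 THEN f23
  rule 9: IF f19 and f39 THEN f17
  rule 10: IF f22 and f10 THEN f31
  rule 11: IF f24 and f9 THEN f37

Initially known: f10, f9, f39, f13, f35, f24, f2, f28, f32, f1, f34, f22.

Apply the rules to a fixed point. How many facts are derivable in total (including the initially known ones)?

[1] rule 1 [IF f39 and f32 THEN f5]; rule 4 [IF f1 and f28 THEN f36]; rule 10 [IF f22 and f10 THEN f31]; rule 11 [IF f24 and f9 THEN f37]. ⇒ new: f5, f36, f31, f37.
[2] rule 6 [IF f31 THEN f38]. ⇒ new: f38.
[3] rule 8 [IF f38 and f36 THEN f23]. ⇒ new: f23.
[4] rule 3 [IF f23 and f10 and f5 THEN f16]. ⇒ new: f16.
[5] rule 5 [IF f16 and f37 THEN f30]. ⇒ new: f30.
Closure: {f1, f10, f13, f16, f2, f22, f23, f24, f28, f30, f31, f32, f34, f35, f36, f37, f38, f39, f5, f9} — 20 facts.

20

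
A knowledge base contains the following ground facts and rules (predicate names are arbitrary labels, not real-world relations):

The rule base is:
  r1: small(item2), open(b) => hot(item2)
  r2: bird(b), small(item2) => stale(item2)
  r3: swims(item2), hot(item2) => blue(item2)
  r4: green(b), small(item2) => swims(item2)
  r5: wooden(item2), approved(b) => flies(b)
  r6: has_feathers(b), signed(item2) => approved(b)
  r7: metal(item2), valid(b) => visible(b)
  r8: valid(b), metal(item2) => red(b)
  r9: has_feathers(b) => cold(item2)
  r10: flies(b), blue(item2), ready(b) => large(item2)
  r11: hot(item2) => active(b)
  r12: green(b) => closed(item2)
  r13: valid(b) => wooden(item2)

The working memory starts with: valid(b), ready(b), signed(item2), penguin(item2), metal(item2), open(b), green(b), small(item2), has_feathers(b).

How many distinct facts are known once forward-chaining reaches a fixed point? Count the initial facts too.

21

[1] r1 [small(item2), open(b) => hot(item2)]; r4 [green(b), small(item2) => swims(item2)]; r6 [has_feathers(b), signed(item2) => approved(b)]; r7 [metal(item2), valid(b) => visible(b)]; r8 [valid(b), metal(item2) => red(b)]; r9 [has_feathers(b) => cold(item2)]; r12 [green(b) => closed(item2)]; r13 [valid(b) => wooden(item2)]. ⇒ new: hot(item2), swims(item2), approved(b), visible(b), red(b), cold(item2), closed(item2), wooden(item2).
[2] r3 [swims(item2), hot(item2) => blue(item2)]; r5 [wooden(item2), approved(b) => flies(b)]; r11 [hot(item2) => active(b)]. ⇒ new: blue(item2), flies(b), active(b).
[3] r10 [flies(b), blue(item2), ready(b) => large(item2)]. ⇒ new: large(item2).
Closure: {active(b), approved(b), blue(item2), closed(item2), cold(item2), flies(b), green(b), has_feathers(b), hot(item2), large(item2), metal(item2), open(b), penguin(item2), ready(b), red(b), signed(item2), small(item2), swims(item2), valid(b), visible(b), wooden(item2)} — 21 facts.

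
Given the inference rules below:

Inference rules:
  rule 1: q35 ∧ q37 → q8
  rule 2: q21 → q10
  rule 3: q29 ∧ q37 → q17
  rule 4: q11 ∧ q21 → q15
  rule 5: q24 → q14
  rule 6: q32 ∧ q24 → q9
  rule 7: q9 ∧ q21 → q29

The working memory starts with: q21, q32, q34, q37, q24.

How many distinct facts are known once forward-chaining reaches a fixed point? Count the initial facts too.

10

[1] rule 2 [q21 → q10]; rule 5 [q24 → q14]; rule 6 [q32 ∧ q24 → q9]. ⇒ new: q10, q14, q9.
[2] rule 7 [q9 ∧ q21 → q29]. ⇒ new: q29.
[3] rule 3 [q29 ∧ q37 → q17]. ⇒ new: q17.
Closure: {q10, q14, q17, q21, q24, q29, q32, q34, q37, q9} — 10 facts.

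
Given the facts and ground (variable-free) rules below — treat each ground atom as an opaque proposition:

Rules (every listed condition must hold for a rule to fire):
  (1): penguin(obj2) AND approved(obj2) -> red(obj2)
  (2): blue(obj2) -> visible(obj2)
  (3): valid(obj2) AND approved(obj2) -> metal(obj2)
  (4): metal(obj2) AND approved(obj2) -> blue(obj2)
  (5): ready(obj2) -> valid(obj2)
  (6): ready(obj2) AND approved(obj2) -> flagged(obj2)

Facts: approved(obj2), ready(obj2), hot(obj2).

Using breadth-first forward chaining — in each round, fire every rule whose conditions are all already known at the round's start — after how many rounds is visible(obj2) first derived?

[1] (5) [ready(obj2) -> valid(obj2)]; (6) [ready(obj2) AND approved(obj2) -> flagged(obj2)]. ⇒ new: valid(obj2), flagged(obj2).
[2] (3) [valid(obj2) AND approved(obj2) -> metal(obj2)]. ⇒ new: metal(obj2).
[3] (4) [metal(obj2) AND approved(obj2) -> blue(obj2)]. ⇒ new: blue(obj2).
[4] (2) [blue(obj2) -> visible(obj2)]. ⇒ new: visible(obj2).
visible(obj2) first appears in round 4.

4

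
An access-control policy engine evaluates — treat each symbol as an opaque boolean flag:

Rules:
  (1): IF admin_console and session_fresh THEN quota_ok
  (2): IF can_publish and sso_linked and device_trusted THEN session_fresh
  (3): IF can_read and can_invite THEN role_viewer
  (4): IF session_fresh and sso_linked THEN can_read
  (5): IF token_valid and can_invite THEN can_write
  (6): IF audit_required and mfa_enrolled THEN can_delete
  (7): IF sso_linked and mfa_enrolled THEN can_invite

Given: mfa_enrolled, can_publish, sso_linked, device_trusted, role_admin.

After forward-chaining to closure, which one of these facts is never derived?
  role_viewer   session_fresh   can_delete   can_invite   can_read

can_delete

[1] (2) [IF can_publish and sso_linked and device_trusted THEN session_fresh]; (7) [IF sso_linked and mfa_enrolled THEN can_invite]. ⇒ new: session_fresh, can_invite.
[2] (4) [IF session_fresh and sso_linked THEN can_read]. ⇒ new: can_read.
[3] (3) [IF can_read and can_invite THEN role_viewer]. ⇒ new: role_viewer.
Derived: can_invite (round 1), can_read (round 2), session_fresh (round 1), role_viewer (round 3). can_delete never appears in any round.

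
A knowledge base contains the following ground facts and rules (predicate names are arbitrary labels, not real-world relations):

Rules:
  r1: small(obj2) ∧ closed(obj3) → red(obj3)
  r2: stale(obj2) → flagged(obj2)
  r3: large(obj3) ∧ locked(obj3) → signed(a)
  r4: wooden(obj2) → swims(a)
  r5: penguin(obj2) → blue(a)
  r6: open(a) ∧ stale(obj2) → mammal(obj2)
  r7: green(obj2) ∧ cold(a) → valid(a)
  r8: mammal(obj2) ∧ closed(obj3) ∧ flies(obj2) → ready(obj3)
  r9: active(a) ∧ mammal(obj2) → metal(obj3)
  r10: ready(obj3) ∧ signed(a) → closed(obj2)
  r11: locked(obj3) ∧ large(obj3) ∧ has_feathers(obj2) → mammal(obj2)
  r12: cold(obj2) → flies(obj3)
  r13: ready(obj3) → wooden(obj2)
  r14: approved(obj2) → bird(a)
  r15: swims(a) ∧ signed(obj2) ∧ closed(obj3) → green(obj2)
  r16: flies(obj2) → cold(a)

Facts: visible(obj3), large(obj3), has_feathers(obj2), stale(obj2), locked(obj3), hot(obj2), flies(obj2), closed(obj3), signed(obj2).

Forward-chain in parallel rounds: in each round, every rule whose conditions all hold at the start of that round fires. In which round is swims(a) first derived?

4

[1] r2 [stale(obj2) → flagged(obj2)]; r3 [large(obj3) ∧ locked(obj3) → signed(a)]; r11 [locked(obj3) ∧ large(obj3) ∧ has_feathers(obj2) → mammal(obj2)]; r16 [flies(obj2) → cold(a)]. ⇒ new: flagged(obj2), signed(a), mammal(obj2), cold(a).
[2] r8 [mammal(obj2) ∧ closed(obj3) ∧ flies(obj2) → ready(obj3)]. ⇒ new: ready(obj3).
[3] r10 [ready(obj3) ∧ signed(a) → closed(obj2)]; r13 [ready(obj3) → wooden(obj2)]. ⇒ new: closed(obj2), wooden(obj2).
[4] r4 [wooden(obj2) → swims(a)]. ⇒ new: swims(a).
swims(a) first appears in round 4.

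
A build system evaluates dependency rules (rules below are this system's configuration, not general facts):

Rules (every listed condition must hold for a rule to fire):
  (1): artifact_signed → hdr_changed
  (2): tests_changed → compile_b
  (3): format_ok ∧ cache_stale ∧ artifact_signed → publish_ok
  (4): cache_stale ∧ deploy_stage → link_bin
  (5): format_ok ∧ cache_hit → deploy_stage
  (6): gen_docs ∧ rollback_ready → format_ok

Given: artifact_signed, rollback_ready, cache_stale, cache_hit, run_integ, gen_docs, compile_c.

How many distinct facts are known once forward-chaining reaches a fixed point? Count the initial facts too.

12

[1] (1) [artifact_signed → hdr_changed]; (6) [gen_docs ∧ rollback_ready → format_ok]. ⇒ new: hdr_changed, format_ok.
[2] (3) [format_ok ∧ cache_stale ∧ artifact_signed → publish_ok]; (5) [format_ok ∧ cache_hit → deploy_stage]. ⇒ new: publish_ok, deploy_stage.
[3] (4) [cache_stale ∧ deploy_stage → link_bin]. ⇒ new: link_bin.
Closure: {artifact_signed, cache_hit, cache_stale, compile_c, deploy_stage, format_ok, gen_docs, hdr_changed, link_bin, publish_ok, rollback_ready, run_integ} — 12 facts.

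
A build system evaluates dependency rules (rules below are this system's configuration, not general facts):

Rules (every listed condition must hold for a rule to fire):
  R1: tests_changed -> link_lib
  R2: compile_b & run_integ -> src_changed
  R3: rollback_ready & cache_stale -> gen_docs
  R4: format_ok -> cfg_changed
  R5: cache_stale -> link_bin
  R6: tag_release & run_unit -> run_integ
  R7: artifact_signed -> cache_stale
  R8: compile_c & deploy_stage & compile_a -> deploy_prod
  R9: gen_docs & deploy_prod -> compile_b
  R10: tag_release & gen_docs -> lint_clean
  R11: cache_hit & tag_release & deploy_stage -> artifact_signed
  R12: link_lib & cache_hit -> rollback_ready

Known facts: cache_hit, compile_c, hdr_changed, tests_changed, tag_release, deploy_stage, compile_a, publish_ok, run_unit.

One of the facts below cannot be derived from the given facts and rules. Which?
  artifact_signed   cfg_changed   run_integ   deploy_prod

cfg_changed

Round 1: R1 [tests_changed -> link_lib]; R6 [tag_release & run_unit -> run_integ]; R8 [compile_c & deploy_stage & compile_a -> deploy_prod]; R11 [cache_hit & tag_release & deploy_stage -> artifact_signed]. Adds link_lib, run_integ, deploy_prod, artifact_signed.
Round 2: R7 [artifact_signed -> cache_stale]; R12 [link_lib & cache_hit -> rollback_ready]. Adds cache_stale, rollback_ready.
Round 3: R3 [rollback_ready & cache_stale -> gen_docs]; R5 [cache_stale -> link_bin]. Adds gen_docs, link_bin.
Round 4: R9 [gen_docs & deploy_prod -> compile_b]; R10 [tag_release & gen_docs -> lint_clean]. Adds compile_b, lint_clean.
Round 5: R2 [compile_b & run_integ -> src_changed]. Adds src_changed.
Derived: run_integ (round 1), deploy_prod (round 1), artifact_signed (round 1). cfg_changed never appears in any round.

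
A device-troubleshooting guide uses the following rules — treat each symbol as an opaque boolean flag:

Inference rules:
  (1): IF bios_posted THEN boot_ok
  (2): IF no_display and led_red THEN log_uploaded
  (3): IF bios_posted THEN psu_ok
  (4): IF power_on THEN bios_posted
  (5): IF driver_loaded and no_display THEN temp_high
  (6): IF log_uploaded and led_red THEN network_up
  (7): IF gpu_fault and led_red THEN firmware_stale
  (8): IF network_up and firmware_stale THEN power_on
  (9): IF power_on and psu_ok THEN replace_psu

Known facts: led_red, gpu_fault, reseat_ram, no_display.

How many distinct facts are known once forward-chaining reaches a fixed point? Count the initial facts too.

12

Round 1 — (2), (7), derive log_uploaded, firmware_stale.
Round 2 — (6), derive network_up.
Round 3 — (8), derive power_on.
Round 4 — (4), derive bios_posted.
Round 5 — (1), (3), derive boot_ok, psu_ok.
Round 6 — (9), derive replace_psu.
Closure: {bios_posted, boot_ok, firmware_stale, gpu_fault, led_red, log_uploaded, network_up, no_display, power_on, psu_ok, replace_psu, reseat_ram} — 12 facts.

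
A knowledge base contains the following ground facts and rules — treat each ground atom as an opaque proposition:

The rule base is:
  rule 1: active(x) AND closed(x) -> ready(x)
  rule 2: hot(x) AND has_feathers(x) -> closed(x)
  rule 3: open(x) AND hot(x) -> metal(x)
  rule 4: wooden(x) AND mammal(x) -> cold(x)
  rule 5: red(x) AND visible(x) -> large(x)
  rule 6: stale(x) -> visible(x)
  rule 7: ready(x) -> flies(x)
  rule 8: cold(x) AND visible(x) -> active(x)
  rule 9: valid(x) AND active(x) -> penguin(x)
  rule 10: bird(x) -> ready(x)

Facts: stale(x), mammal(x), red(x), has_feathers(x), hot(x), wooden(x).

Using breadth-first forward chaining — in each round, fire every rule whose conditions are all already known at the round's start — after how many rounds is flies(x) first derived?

[1] rule 2 [hot(x) AND has_feathers(x) -> closed(x)]; rule 4 [wooden(x) AND mammal(x) -> cold(x)]; rule 6 [stale(x) -> visible(x)]. ⇒ new: closed(x), cold(x), visible(x).
[2] rule 5 [red(x) AND visible(x) -> large(x)]; rule 8 [cold(x) AND visible(x) -> active(x)]. ⇒ new: large(x), active(x).
[3] rule 1 [active(x) AND closed(x) -> ready(x)]. ⇒ new: ready(x).
[4] rule 7 [ready(x) -> flies(x)]. ⇒ new: flies(x).
flies(x) first appears in round 4.

4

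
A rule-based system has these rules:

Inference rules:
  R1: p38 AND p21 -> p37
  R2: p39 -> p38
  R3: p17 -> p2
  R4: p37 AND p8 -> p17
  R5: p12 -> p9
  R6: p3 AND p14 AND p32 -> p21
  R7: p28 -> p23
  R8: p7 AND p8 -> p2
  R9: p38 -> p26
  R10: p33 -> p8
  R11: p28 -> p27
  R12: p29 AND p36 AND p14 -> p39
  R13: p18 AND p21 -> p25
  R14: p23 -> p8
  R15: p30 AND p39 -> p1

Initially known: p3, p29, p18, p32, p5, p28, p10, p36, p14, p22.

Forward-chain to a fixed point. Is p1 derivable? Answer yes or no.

Round 1: R6 [p3 AND p14 AND p32 -> p21]; R7 [p28 -> p23]; R11 [p28 -> p27]; R12 [p29 AND p36 AND p14 -> p39]. New: p21, p23, p27, p39.
Round 2: R2 [p39 -> p38]; R13 [p18 AND p21 -> p25]; R14 [p23 -> p8]. New: p38, p25, p8.
Round 3: R1 [p38 AND p21 -> p37]; R9 [p38 -> p26]. New: p37, p26.
Round 4: R4 [p37 AND p8 -> p17]. New: p17.
Round 5: R3 [p17 -> p2]. New: p2.
Fixed point reached. p1 is concluded only by R15; R15 needs p30 (never derived).

no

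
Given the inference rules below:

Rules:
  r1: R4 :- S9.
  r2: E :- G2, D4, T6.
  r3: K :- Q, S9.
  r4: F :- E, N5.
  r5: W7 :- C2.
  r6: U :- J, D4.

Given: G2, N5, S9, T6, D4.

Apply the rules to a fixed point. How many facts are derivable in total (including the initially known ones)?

[1] r1 [R4 :- S9.]; r2 [E :- G2, D4, T6.]. ⇒ new: R4, E.
[2] r4 [F :- E, N5.]. ⇒ new: F.
Closure: {D4, E, F, G2, N5, R4, S9, T6} — 8 facts.

8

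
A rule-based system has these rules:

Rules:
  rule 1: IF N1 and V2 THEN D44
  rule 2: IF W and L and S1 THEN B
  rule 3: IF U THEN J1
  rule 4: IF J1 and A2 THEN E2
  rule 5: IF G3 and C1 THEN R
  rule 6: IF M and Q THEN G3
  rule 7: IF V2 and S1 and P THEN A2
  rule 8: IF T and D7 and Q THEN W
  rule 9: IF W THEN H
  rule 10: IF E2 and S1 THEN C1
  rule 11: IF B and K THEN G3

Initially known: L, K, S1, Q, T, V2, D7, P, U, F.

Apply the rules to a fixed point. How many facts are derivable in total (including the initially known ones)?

[1] rule 3 [IF U THEN J1]; rule 7 [IF V2 and S1 and P THEN A2]; rule 8 [IF T and D7 and Q THEN W]. ⇒ new: J1, A2, W.
[2] rule 2 [IF W and L and S1 THEN B]; rule 4 [IF J1 and A2 THEN E2]; rule 9 [IF W THEN H]. ⇒ new: B, E2, H.
[3] rule 10 [IF E2 and S1 THEN C1]; rule 11 [IF B and K THEN G3]. ⇒ new: C1, G3.
[4] rule 5 [IF G3 and C1 THEN R]. ⇒ new: R.
Closure: {A2, B, C1, D7, E2, F, G3, H, J1, K, L, P, Q, R, S1, T, U, V2, W} — 19 facts.

19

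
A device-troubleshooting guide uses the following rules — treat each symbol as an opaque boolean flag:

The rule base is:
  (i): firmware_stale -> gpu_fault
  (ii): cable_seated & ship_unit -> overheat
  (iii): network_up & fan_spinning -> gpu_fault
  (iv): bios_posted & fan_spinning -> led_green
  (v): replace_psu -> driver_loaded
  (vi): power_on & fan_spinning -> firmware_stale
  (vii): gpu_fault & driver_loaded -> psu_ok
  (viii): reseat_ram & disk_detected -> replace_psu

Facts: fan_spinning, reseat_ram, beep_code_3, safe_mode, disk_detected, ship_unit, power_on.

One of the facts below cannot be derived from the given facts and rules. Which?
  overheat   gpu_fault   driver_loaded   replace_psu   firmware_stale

overheat

Round 1 — (vi), (viii), derive firmware_stale, replace_psu.
Round 2 — (i), (v), derive gpu_fault, driver_loaded.
Round 3 — (vii), derive psu_ok.
Derived: gpu_fault (round 2), driver_loaded (round 2), firmware_stale (round 1), replace_psu (round 1). overheat never appears in any round.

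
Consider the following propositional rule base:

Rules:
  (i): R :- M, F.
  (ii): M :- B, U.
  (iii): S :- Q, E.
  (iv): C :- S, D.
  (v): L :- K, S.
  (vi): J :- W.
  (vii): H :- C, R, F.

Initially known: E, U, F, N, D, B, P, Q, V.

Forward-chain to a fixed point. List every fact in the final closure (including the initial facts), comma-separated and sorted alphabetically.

B, C, D, E, F, H, M, N, P, Q, R, S, U, V

Round 1: (ii) [M :- B, U.]; (iii) [S :- Q, E.]. Adds M, S.
Round 2: (i) [R :- M, F.]; (iv) [C :- S, D.]. Adds R, C.
Round 3: (vii) [H :- C, R, F.]. Adds H.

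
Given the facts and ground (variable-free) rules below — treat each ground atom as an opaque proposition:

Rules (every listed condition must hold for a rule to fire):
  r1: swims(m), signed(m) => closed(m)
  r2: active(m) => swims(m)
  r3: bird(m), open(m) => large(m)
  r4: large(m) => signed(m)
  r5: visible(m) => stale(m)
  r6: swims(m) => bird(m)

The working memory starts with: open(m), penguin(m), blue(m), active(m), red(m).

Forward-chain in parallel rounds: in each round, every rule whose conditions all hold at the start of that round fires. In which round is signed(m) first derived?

[1] r2 [active(m) => swims(m)]. ⇒ new: swims(m).
[2] r6 [swims(m) => bird(m)]. ⇒ new: bird(m).
[3] r3 [bird(m), open(m) => large(m)]. ⇒ new: large(m).
[4] r4 [large(m) => signed(m)]. ⇒ new: signed(m).
signed(m) first appears in round 4.

4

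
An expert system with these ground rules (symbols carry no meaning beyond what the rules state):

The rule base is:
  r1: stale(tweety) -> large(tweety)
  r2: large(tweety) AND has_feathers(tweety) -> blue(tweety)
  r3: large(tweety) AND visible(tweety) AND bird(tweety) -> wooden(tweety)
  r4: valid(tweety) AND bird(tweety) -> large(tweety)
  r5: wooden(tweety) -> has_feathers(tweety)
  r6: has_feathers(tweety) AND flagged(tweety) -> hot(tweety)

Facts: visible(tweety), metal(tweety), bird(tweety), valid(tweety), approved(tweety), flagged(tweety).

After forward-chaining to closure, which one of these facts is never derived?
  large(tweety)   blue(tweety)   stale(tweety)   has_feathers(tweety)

Round 1: r4 [valid(tweety) AND bird(tweety) -> large(tweety)]. Adds large(tweety).
Round 2: r3 [large(tweety) AND visible(tweety) AND bird(tweety) -> wooden(tweety)]. Adds wooden(tweety).
Round 3: r5 [wooden(tweety) -> has_feathers(tweety)]. Adds has_feathers(tweety).
Round 4: r2 [large(tweety) AND has_feathers(tweety) -> blue(tweety)]; r6 [has_feathers(tweety) AND flagged(tweety) -> hot(tweety)]. Adds blue(tweety), hot(tweety).
Derived: blue(tweety) (round 4), large(tweety) (round 1), has_feathers(tweety) (round 3). stale(tweety) never appears in any round.

stale(tweety)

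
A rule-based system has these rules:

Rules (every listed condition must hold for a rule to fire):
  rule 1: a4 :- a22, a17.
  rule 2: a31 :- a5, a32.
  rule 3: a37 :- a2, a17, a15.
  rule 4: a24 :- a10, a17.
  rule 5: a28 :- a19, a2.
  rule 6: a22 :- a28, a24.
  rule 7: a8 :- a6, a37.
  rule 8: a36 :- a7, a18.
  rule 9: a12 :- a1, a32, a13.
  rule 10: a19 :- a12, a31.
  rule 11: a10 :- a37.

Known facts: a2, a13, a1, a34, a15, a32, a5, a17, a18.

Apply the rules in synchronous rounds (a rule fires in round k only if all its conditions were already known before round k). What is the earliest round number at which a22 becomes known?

Round 1: rule 2 [a31 :- a5, a32.]; rule 3 [a37 :- a2, a17, a15.]; rule 9 [a12 :- a1, a32, a13.]. Adds a31, a37, a12.
Round 2: rule 10 [a19 :- a12, a31.]; rule 11 [a10 :- a37.]. Adds a19, a10.
Round 3: rule 4 [a24 :- a10, a17.]; rule 5 [a28 :- a19, a2.]. Adds a24, a28.
Round 4: rule 6 [a22 :- a28, a24.]. Adds a22.
a22 first appears in round 4.

4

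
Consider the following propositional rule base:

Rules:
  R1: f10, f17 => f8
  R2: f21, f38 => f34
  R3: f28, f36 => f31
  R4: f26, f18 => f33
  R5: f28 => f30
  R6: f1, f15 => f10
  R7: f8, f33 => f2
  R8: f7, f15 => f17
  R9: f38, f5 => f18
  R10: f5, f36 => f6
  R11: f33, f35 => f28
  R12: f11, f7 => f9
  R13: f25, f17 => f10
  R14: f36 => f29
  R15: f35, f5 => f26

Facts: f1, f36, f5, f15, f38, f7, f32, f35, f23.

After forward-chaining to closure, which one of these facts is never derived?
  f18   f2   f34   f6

f34

Round 1: R6 [f1, f15 => f10]; R8 [f7, f15 => f17]; R9 [f38, f5 => f18]; R10 [f5, f36 => f6]; R14 [f36 => f29]; R15 [f35, f5 => f26]. New: f10, f17, f18, f6, f29, f26.
Round 2: R1 [f10, f17 => f8]; R4 [f26, f18 => f33]. New: f8, f33.
Round 3: R7 [f8, f33 => f2]; R11 [f33, f35 => f28]. New: f2, f28.
Round 4: R3 [f28, f36 => f31]; R5 [f28 => f30]. New: f31, f30.
Derived: f6 (round 1), f18 (round 1), f2 (round 3). f34 never appears in any round.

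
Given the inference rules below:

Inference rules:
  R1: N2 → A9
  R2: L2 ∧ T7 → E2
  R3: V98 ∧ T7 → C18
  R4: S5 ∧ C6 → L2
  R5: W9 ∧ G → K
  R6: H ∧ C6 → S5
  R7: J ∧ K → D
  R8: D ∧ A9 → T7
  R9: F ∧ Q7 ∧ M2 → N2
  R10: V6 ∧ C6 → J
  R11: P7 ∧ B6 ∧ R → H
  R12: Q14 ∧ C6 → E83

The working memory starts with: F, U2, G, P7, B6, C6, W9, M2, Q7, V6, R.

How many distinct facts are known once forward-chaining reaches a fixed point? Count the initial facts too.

Round 1 — R5, R9, R10, R11, derive K, N2, J, H.
Round 2 — R1, R6, R7, derive A9, S5, D.
Round 3 — R4, R8, derive L2, T7.
Round 4 — R2, derive E2.
Closure: {A9, B6, C6, D, E2, F, G, H, J, K, L2, M2, N2, P7, Q7, R, S5, T7, U2, V6, W9} — 21 facts.

21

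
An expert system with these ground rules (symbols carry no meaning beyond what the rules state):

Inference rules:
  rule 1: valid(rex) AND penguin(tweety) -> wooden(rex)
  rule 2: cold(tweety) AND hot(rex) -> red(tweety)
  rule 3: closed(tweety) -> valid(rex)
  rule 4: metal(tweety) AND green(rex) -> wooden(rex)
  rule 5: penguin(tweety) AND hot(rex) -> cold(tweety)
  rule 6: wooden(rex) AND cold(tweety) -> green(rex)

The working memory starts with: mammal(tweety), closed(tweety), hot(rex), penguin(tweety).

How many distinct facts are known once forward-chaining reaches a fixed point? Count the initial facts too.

9

Round 1 — rule 3, rule 5, derive valid(rex), cold(tweety).
Round 2 — rule 1, rule 2, derive wooden(rex), red(tweety).
Round 3 — rule 6, derive green(rex).
Closure: {closed(tweety), cold(tweety), green(rex), hot(rex), mammal(tweety), penguin(tweety), red(tweety), valid(rex), wooden(rex)} — 9 facts.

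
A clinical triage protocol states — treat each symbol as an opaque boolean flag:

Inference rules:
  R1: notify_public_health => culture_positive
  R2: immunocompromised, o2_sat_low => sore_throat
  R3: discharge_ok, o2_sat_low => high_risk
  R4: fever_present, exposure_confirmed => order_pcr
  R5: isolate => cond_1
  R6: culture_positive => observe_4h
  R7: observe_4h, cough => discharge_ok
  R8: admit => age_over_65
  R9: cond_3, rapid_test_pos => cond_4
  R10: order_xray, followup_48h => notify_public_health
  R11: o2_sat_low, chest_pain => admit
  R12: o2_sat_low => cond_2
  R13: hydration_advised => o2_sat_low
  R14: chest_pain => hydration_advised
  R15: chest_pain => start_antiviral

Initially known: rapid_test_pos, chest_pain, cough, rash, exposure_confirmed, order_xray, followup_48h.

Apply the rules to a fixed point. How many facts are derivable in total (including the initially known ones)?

Round 1 fires R10, R14, R15, giving notify_public_health, hydration_advised, start_antiviral.
Round 2 fires R1, R13, giving culture_positive, o2_sat_low.
Round 3 fires R6, R11, R12, giving observe_4h, admit, cond_2.
Round 4 fires R7, R8, giving discharge_ok, age_over_65.
Round 5 fires R3, giving high_risk.
Closure: {admit, age_over_65, chest_pain, cond_2, cough, culture_positive, discharge_ok, exposure_confirmed, followup_48h, high_risk, hydration_advised, notify_public_health, o2_sat_low, observe_4h, order_xray, rapid_test_pos, rash, start_antiviral} — 18 facts.

18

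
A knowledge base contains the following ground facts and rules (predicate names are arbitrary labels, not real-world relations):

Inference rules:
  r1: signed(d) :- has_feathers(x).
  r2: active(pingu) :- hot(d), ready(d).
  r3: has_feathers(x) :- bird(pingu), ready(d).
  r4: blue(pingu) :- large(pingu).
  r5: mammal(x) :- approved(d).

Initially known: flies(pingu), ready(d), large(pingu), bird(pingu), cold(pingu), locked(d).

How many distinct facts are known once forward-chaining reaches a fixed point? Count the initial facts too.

Round 1: r3 [has_feathers(x) :- bird(pingu), ready(d).]; r4 [blue(pingu) :- large(pingu).]. Adds has_feathers(x), blue(pingu).
Round 2: r1 [signed(d) :- has_feathers(x).]. Adds signed(d).
Closure: {bird(pingu), blue(pingu), cold(pingu), flies(pingu), has_feathers(x), large(pingu), locked(d), ready(d), signed(d)} — 9 facts.

9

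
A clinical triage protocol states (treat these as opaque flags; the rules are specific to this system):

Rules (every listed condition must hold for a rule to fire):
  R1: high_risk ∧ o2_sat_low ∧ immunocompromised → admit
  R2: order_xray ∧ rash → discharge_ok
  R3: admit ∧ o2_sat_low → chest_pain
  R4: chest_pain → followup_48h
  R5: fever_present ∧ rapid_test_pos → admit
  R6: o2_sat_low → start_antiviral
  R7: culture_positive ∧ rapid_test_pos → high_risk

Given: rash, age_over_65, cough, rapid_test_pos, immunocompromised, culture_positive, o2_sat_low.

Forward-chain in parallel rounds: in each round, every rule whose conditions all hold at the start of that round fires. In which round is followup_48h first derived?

Round 1: R6 [o2_sat_low → start_antiviral]; R7 [culture_positive ∧ rapid_test_pos → high_risk]. New: start_antiviral, high_risk.
Round 2: R1 [high_risk ∧ o2_sat_low ∧ immunocompromised → admit]. New: admit.
Round 3: R3 [admit ∧ o2_sat_low → chest_pain]. New: chest_pain.
Round 4: R4 [chest_pain → followup_48h]. New: followup_48h.
followup_48h first appears in round 4.

4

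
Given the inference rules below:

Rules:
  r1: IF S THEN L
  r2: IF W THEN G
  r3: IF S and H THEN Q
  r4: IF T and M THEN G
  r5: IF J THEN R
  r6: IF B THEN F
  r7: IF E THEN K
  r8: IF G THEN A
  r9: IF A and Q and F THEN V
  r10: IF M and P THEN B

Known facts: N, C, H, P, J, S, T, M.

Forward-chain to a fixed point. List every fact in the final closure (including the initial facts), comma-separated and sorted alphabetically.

A, B, C, F, G, H, J, L, M, N, P, Q, R, S, T, V

Round 1 — r1, r3, r4, r5, r10, derive L, Q, G, R, B.
Round 2 — r6, r8, derive F, A.
Round 3 — r9, derive V.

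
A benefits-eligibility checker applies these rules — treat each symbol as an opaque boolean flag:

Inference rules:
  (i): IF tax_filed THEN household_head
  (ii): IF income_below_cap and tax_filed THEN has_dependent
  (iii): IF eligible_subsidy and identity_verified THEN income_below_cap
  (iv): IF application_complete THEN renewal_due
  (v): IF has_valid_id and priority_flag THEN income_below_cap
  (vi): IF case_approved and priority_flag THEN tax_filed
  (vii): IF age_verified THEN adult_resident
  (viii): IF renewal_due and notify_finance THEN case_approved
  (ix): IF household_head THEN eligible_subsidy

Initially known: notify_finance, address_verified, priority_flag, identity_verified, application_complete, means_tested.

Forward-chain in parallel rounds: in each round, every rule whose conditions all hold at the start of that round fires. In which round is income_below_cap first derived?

6

Round 1: (iv) [IF application_complete THEN renewal_due]. Adds renewal_due.
Round 2: (viii) [IF renewal_due and notify_finance THEN case_approved]. Adds case_approved.
Round 3: (vi) [IF case_approved and priority_flag THEN tax_filed]. Adds tax_filed.
Round 4: (i) [IF tax_filed THEN household_head]. Adds household_head.
Round 5: (ix) [IF household_head THEN eligible_subsidy]. Adds eligible_subsidy.
Round 6: (iii) [IF eligible_subsidy and identity_verified THEN income_below_cap]. Adds income_below_cap.
income_below_cap first appears in round 6.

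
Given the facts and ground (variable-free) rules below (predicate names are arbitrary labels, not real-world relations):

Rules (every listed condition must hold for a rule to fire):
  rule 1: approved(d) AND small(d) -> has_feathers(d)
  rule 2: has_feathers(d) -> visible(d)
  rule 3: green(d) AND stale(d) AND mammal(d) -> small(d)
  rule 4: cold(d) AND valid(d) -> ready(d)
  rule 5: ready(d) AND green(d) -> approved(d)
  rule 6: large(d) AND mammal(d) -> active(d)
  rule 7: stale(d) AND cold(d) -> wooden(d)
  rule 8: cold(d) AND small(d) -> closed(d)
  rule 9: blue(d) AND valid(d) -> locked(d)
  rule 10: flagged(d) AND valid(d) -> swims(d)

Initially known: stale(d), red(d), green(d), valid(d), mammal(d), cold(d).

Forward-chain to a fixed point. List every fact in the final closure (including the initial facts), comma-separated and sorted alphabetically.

approved(d), closed(d), cold(d), green(d), has_feathers(d), mammal(d), ready(d), red(d), small(d), stale(d), valid(d), visible(d), wooden(d)

Round 1 — rule 3, rule 4, rule 7, derive small(d), ready(d), wooden(d).
Round 2 — rule 5, rule 8, derive approved(d), closed(d).
Round 3 — rule 1, derive has_feathers(d).
Round 4 — rule 2, derive visible(d).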